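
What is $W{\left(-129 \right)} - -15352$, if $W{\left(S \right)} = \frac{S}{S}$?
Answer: $15353$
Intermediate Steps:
$W{\left(S \right)} = 1$
$W{\left(-129 \right)} - -15352 = 1 - -15352 = 1 + 15352 = 15353$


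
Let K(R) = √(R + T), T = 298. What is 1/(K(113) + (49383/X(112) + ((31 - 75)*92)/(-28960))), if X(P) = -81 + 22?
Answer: -2741637770/2293021112989 - 3276100*√411/2293021112989 ≈ -0.0012246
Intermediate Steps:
X(P) = -59
K(R) = √(298 + R) (K(R) = √(R + 298) = √(298 + R))
1/(K(113) + (49383/X(112) + ((31 - 75)*92)/(-28960))) = 1/(√(298 + 113) + (49383/(-59) + ((31 - 75)*92)/(-28960))) = 1/(√411 + (49383*(-1/59) - 44*92*(-1/28960))) = 1/(√411 + (-837 - 4048*(-1/28960))) = 1/(√411 + (-837 + 253/1810)) = 1/(√411 - 1514717/1810) = 1/(-1514717/1810 + √411)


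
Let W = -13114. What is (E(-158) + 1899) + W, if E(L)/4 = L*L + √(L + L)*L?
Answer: 88641 - 1264*I*√79 ≈ 88641.0 - 11235.0*I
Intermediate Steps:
E(L) = 4*L² + 4*√2*L^(3/2) (E(L) = 4*(L*L + √(L + L)*L) = 4*(L² + √(2*L)*L) = 4*(L² + (√2*√L)*L) = 4*(L² + √2*L^(3/2)) = 4*L² + 4*√2*L^(3/2))
(E(-158) + 1899) + W = ((4*(-158)² + 4*√2*(-158)^(3/2)) + 1899) - 13114 = ((4*24964 + 4*√2*(-158*I*√158)) + 1899) - 13114 = ((99856 - 1264*I*√79) + 1899) - 13114 = (101755 - 1264*I*√79) - 13114 = 88641 - 1264*I*√79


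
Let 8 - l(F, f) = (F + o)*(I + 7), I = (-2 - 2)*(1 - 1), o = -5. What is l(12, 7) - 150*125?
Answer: -18791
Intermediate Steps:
I = 0 (I = -4*0 = 0)
l(F, f) = 43 - 7*F (l(F, f) = 8 - (F - 5)*(0 + 7) = 8 - (-5 + F)*7 = 8 - (-35 + 7*F) = 8 + (35 - 7*F) = 43 - 7*F)
l(12, 7) - 150*125 = (43 - 7*12) - 150*125 = (43 - 84) - 18750 = -41 - 18750 = -18791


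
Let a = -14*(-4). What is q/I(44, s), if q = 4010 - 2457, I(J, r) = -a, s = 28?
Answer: -1553/56 ≈ -27.732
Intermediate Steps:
a = 56
I(J, r) = -56 (I(J, r) = -1*56 = -56)
q = 1553
q/I(44, s) = 1553/(-56) = 1553*(-1/56) = -1553/56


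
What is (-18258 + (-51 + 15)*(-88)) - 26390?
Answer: -41480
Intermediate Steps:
(-18258 + (-51 + 15)*(-88)) - 26390 = (-18258 - 36*(-88)) - 26390 = (-18258 + 3168) - 26390 = -15090 - 26390 = -41480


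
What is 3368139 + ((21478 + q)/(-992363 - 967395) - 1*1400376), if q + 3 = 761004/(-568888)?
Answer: 548456282218701389/278720702276 ≈ 1.9678e+6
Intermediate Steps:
q = -616917/142222 (q = -3 + 761004/(-568888) = -3 + 761004*(-1/568888) = -3 - 190251/142222 = -616917/142222 ≈ -4.3377)
3368139 + ((21478 + q)/(-992363 - 967395) - 1*1400376) = 3368139 + ((21478 - 616917/142222)/(-992363 - 967395) - 1*1400376) = 3368139 + ((3054027199/142222)/(-1959758) - 1400376) = 3368139 + ((3054027199/142222)*(-1/1959758) - 1400376) = 3368139 + (-3054027199/278720702276 - 1400376) = 3368139 - 390313785224482975/278720702276 = 548456282218701389/278720702276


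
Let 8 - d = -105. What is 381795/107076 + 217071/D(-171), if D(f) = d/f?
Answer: -1324841999627/4033196 ≈ -3.2848e+5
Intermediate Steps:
d = 113 (d = 8 - 1*(-105) = 8 + 105 = 113)
D(f) = 113/f
381795/107076 + 217071/D(-171) = 381795/107076 + 217071/((113/(-171))) = 381795*(1/107076) + 217071/((113*(-1/171))) = 127265/35692 + 217071/(-113/171) = 127265/35692 + 217071*(-171/113) = 127265/35692 - 37119141/113 = -1324841999627/4033196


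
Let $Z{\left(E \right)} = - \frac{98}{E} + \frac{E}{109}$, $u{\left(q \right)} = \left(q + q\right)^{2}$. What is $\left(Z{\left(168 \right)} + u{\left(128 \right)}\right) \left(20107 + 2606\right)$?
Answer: $\frac{649003843711}{436} \approx 1.4885 \cdot 10^{9}$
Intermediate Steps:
$u{\left(q \right)} = 4 q^{2}$ ($u{\left(q \right)} = \left(2 q\right)^{2} = 4 q^{2}$)
$Z{\left(E \right)} = - \frac{98}{E} + \frac{E}{109}$ ($Z{\left(E \right)} = - \frac{98}{E} + E \frac{1}{109} = - \frac{98}{E} + \frac{E}{109}$)
$\left(Z{\left(168 \right)} + u{\left(128 \right)}\right) \left(20107 + 2606\right) = \left(\left(- \frac{98}{168} + \frac{1}{109} \cdot 168\right) + 4 \cdot 128^{2}\right) \left(20107 + 2606\right) = \left(\left(\left(-98\right) \frac{1}{168} + \frac{168}{109}\right) + 4 \cdot 16384\right) 22713 = \left(\left(- \frac{7}{12} + \frac{168}{109}\right) + 65536\right) 22713 = \left(\frac{1253}{1308} + 65536\right) 22713 = \frac{85722341}{1308} \cdot 22713 = \frac{649003843711}{436}$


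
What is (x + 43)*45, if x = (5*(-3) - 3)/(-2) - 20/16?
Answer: 9135/4 ≈ 2283.8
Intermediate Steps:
x = 31/4 (x = (-15 - 3)*(-½) - 20*1/16 = -18*(-½) - 5/4 = 9 - 5/4 = 31/4 ≈ 7.7500)
(x + 43)*45 = (31/4 + 43)*45 = (203/4)*45 = 9135/4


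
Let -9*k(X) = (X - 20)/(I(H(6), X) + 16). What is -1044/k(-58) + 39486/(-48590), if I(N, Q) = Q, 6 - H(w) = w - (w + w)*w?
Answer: 1597674081/315835 ≈ 5058.6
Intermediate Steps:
H(w) = 6 - w + 2*w² (H(w) = 6 - (w - (w + w)*w) = 6 - (w - 2*w*w) = 6 - (w - 2*w²) = 6 + (-w + 2*w²) = 6 - w + 2*w²)
k(X) = -(-20 + X)/(9*(16 + X)) (k(X) = -(X - 20)/(9*(X + 16)) = -(-20 + X)/(9*(16 + X)))
-1044/k(-58) + 39486/(-48590) = -1044*9*(16 - 58)/(20 - 1*(-58)) + 39486/(-48590) = -1044*(-378/(20 + 58)) + 39486*(-1/48590) = -1044/((⅑)*(-1/42)*78) - 19743/24295 = -1044/(-13/63) - 19743/24295 = -1044*(-63/13) - 19743/24295 = 65772/13 - 19743/24295 = 1597674081/315835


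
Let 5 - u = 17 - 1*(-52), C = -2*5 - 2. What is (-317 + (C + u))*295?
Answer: -115935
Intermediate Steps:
C = -12 (C = -10 - 2 = -12)
u = -64 (u = 5 - (17 - 1*(-52)) = 5 - (17 + 52) = 5 - 1*69 = 5 - 69 = -64)
(-317 + (C + u))*295 = (-317 + (-12 - 64))*295 = (-317 - 76)*295 = -393*295 = -115935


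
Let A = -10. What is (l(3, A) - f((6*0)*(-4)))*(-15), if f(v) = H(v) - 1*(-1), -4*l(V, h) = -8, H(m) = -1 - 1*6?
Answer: -120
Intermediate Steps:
H(m) = -7 (H(m) = -1 - 6 = -7)
l(V, h) = 2 (l(V, h) = -¼*(-8) = 2)
f(v) = -6 (f(v) = -7 - 1*(-1) = -7 + 1 = -6)
(l(3, A) - f((6*0)*(-4)))*(-15) = (2 - 1*(-6))*(-15) = (2 + 6)*(-15) = 8*(-15) = -120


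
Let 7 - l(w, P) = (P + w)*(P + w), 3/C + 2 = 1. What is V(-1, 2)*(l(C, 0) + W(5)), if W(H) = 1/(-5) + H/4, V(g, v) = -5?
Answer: 19/4 ≈ 4.7500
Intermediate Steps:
C = -3 (C = 3/(-2 + 1) = 3/(-1) = 3*(-1) = -3)
W(H) = -⅕ + H/4 (W(H) = 1*(-⅕) + H*(¼) = -⅕ + H/4)
l(w, P) = 7 - (P + w)² (l(w, P) = 7 - (P + w)*(P + w) = 7 - (P + w)²)
V(-1, 2)*(l(C, 0) + W(5)) = -5*((7 - (0 - 3)²) + (-⅕ + (¼)*5)) = -5*((7 - 1*(-3)²) + (-⅕ + 5/4)) = -5*((7 - 1*9) + 21/20) = -5*((7 - 9) + 21/20) = -5*(-2 + 21/20) = -5*(-19/20) = 19/4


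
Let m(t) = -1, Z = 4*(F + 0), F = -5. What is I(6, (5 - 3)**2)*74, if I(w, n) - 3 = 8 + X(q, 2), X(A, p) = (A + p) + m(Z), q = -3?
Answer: 666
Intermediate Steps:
Z = -20 (Z = 4*(-5 + 0) = 4*(-5) = -20)
X(A, p) = -1 + A + p (X(A, p) = (A + p) - 1 = -1 + A + p)
I(w, n) = 9 (I(w, n) = 3 + (8 + (-1 - 3 + 2)) = 3 + (8 - 2) = 3 + 6 = 9)
I(6, (5 - 3)**2)*74 = 9*74 = 666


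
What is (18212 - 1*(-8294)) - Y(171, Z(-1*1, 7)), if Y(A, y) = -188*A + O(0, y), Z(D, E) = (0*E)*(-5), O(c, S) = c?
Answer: 58654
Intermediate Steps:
Z(D, E) = 0 (Z(D, E) = 0*(-5) = 0)
Y(A, y) = -188*A (Y(A, y) = -188*A + 0 = -188*A)
(18212 - 1*(-8294)) - Y(171, Z(-1*1, 7)) = (18212 - 1*(-8294)) - (-188)*171 = (18212 + 8294) - 1*(-32148) = 26506 + 32148 = 58654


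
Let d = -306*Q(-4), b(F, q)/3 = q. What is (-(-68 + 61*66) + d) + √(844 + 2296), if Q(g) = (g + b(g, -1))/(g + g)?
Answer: -16903/4 + 2*√785 ≈ -4169.7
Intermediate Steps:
b(F, q) = 3*q
Q(g) = (-3 + g)/(2*g) (Q(g) = (g + 3*(-1))/(g + g) = (g - 3)/((2*g)) = (-3 + g)*(1/(2*g)) = (-3 + g)/(2*g))
d = -1071/4 (d = -153*(-3 - 4)/(-4) = -153*(-1)*(-7)/4 = -306*7/8 = -1071/4 ≈ -267.75)
(-(-68 + 61*66) + d) + √(844 + 2296) = (-(-68 + 61*66) - 1071/4) + √(844 + 2296) = (-(-68 + 4026) - 1071/4) + √3140 = (-1*3958 - 1071/4) + 2*√785 = (-3958 - 1071/4) + 2*√785 = -16903/4 + 2*√785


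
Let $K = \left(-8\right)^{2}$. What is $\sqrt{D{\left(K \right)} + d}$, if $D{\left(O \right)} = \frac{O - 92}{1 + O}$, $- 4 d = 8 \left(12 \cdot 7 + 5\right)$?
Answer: $\frac{i \sqrt{753870}}{65} \approx 13.358 i$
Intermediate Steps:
$K = 64$
$d = -178$ ($d = - \frac{8 \left(12 \cdot 7 + 5\right)}{4} = - \frac{8 \left(84 + 5\right)}{4} = - \frac{8 \cdot 89}{4} = \left(- \frac{1}{4}\right) 712 = -178$)
$D{\left(O \right)} = \frac{-92 + O}{1 + O}$
$\sqrt{D{\left(K \right)} + d} = \sqrt{\frac{-92 + 64}{1 + 64} - 178} = \sqrt{\frac{1}{65} \left(-28\right) - 178} = \sqrt{- \frac{28}{65} - 178} = \sqrt{- \frac{11598}{65}} = \frac{i \sqrt{753870}}{65}$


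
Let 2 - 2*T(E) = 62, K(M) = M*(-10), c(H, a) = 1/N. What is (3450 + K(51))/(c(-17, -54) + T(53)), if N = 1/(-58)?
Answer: -735/22 ≈ -33.409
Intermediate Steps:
N = -1/58 (N = 1*(-1/58) = -1/58 ≈ -0.017241)
c(H, a) = -58 (c(H, a) = 1/(-1/58) = -58)
K(M) = -10*M
T(E) = -30 (T(E) = 1 - ½*62 = 1 - 31 = -30)
(3450 + K(51))/(c(-17, -54) + T(53)) = (3450 - 10*51)/(-58 - 30) = (3450 - 510)/(-88) = 2940*(-1/88) = -735/22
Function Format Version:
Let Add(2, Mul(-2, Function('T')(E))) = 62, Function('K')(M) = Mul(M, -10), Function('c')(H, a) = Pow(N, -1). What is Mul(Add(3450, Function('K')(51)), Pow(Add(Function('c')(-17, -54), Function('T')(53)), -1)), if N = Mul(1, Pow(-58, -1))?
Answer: Rational(-735, 22) ≈ -33.409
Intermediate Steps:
N = Rational(-1, 58) (N = Mul(1, Rational(-1, 58)) = Rational(-1, 58) ≈ -0.017241)
Function('c')(H, a) = -58 (Function('c')(H, a) = Pow(Rational(-1, 58), -1) = -58)
Function('K')(M) = Mul(-10, M)
Function('T')(E) = -30 (Function('T')(E) = Add(1, Mul(Rational(-1, 2), 62)) = Add(1, -31) = -30)
Mul(Add(3450, Function('K')(51)), Pow(Add(Function('c')(-17, -54), Function('T')(53)), -1)) = Mul(Add(3450, Mul(-10, 51)), Pow(Add(-58, -30), -1)) = Mul(Add(3450, -510), Pow(-88, -1)) = Mul(2940, Rational(-1, 88)) = Rational(-735, 22)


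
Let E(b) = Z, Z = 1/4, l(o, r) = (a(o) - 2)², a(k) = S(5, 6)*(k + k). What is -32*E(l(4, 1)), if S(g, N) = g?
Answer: -8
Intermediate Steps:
a(k) = 10*k (a(k) = 5*(k + k) = 5*(2*k) = 10*k)
l(o, r) = (-2 + 10*o)² (l(o, r) = (10*o - 2)² = (-2 + 10*o)²)
Z = ¼ ≈ 0.25000
E(b) = ¼
-32*E(l(4, 1)) = -32*¼ = -8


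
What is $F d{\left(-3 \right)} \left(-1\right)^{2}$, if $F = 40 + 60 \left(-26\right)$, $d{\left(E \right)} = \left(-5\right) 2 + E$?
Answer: $19760$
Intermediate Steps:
$d{\left(E \right)} = -10 + E$
$F = -1520$ ($F = 40 - 1560 = -1520$)
$F d{\left(-3 \right)} \left(-1\right)^{2} = - 1520 \left(-10 - 3\right) \left(-1\right)^{2} = - 1520 \left(\left(-13\right) 1\right) = \left(-1520\right) \left(-13\right) = 19760$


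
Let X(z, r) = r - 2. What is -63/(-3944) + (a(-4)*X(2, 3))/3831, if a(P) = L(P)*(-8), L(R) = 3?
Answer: 48899/5036488 ≈ 0.0097089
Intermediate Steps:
X(z, r) = -2 + r
a(P) = -24 (a(P) = 3*(-8) = -24)
-63/(-3944) + (a(-4)*X(2, 3))/3831 = -63/(-3944) - 24*(-2 + 3)/3831 = -63*(-1/3944) - 24*1*(1/3831) = 63/3944 - 24*1/3831 = 63/3944 - 8/1277 = 48899/5036488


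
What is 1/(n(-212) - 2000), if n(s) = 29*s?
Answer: -1/8148 ≈ -0.00012273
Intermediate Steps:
1/(n(-212) - 2000) = 1/(29*(-212) - 2000) = 1/(-6148 - 2000) = 1/(-8148) = -1/8148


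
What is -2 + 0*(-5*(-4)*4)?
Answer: -2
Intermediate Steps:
-2 + 0*(-5*(-4)*4) = -2 + 0*(20*4) = -2 + 0*80 = -2 + 0 = -2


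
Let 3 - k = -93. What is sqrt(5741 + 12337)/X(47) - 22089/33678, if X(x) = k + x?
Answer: -7363/11226 + sqrt(18078)/143 ≈ 0.28435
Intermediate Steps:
k = 96 (k = 3 - 1*(-93) = 3 + 93 = 96)
X(x) = 96 + x
sqrt(5741 + 12337)/X(47) - 22089/33678 = sqrt(5741 + 12337)/(96 + 47) - 22089/33678 = sqrt(18078)/143 - 22089*1/33678 = sqrt(18078)*(1/143) - 7363/11226 = sqrt(18078)/143 - 7363/11226 = -7363/11226 + sqrt(18078)/143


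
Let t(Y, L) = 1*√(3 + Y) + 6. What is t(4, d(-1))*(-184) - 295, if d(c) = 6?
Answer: -1399 - 184*√7 ≈ -1885.8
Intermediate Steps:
t(Y, L) = 6 + √(3 + Y) (t(Y, L) = √(3 + Y) + 6 = 6 + √(3 + Y))
t(4, d(-1))*(-184) - 295 = (6 + √(3 + 4))*(-184) - 295 = (6 + √7)*(-184) - 295 = (-1104 - 184*√7) - 295 = -1399 - 184*√7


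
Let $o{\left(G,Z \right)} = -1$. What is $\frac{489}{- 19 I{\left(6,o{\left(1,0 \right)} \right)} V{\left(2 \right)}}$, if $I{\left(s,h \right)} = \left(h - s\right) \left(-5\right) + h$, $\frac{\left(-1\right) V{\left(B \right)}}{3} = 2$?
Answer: $\frac{163}{1292} \approx 0.12616$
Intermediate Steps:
$V{\left(B \right)} = -6$ ($V{\left(B \right)} = \left(-3\right) 2 = -6$)
$I{\left(s,h \right)} = - 4 h + 5 s$ ($I{\left(s,h \right)} = \left(- 5 h + 5 s\right) + h = - 4 h + 5 s$)
$\frac{489}{- 19 I{\left(6,o{\left(1,0 \right)} \right)} V{\left(2 \right)}} = \frac{489}{- 19 \left(\left(-4\right) \left(-1\right) + 5 \cdot 6\right) \left(-6\right)} = \frac{489}{- 19 \left(4 + 30\right) \left(-6\right)} = \frac{489}{\left(-19\right) 34 \left(-6\right)} = \frac{489}{\left(-646\right) \left(-6\right)} = \frac{489}{3876} = 489 \cdot \frac{1}{3876} = \frac{163}{1292}$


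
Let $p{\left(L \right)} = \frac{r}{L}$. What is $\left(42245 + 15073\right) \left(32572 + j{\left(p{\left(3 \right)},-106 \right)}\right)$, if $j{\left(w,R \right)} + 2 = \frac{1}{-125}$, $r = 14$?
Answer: $\frac{233355850182}{125} \approx 1.8668 \cdot 10^{9}$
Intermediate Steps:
$p{\left(L \right)} = \frac{14}{L}$
$j{\left(w,R \right)} = - \frac{251}{125}$ ($j{\left(w,R \right)} = -2 + \frac{1}{-125} = -2 - \frac{1}{125} = - \frac{251}{125}$)
$\left(42245 + 15073\right) \left(32572 + j{\left(p{\left(3 \right)},-106 \right)}\right) = \left(42245 + 15073\right) \left(32572 - \frac{251}{125}\right) = 57318 \cdot \frac{4071249}{125} = \frac{233355850182}{125}$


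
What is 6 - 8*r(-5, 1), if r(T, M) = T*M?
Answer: 46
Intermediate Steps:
r(T, M) = M*T
6 - 8*r(-5, 1) = 6 - 8*(-5) = 6 + 40 = 46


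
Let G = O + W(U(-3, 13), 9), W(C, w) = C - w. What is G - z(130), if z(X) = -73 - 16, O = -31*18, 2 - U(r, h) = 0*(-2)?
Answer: -476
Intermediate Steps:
U(r, h) = 2 (U(r, h) = 2 - 0*(-2) = 2 - 1*0 = 2 + 0 = 2)
O = -558
z(X) = -89
G = -565 (G = -558 + (2 - 1*9) = -558 + (2 - 9) = -558 - 7 = -565)
G - z(130) = -565 - 1*(-89) = -565 + 89 = -476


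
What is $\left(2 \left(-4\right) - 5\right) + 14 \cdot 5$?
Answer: $57$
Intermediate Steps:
$\left(2 \left(-4\right) - 5\right) + 14 \cdot 5 = \left(-8 - 5\right) + 70 = -13 + 70 = 57$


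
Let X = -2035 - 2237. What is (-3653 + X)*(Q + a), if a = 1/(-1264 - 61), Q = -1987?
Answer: 834589992/53 ≈ 1.5747e+7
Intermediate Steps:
X = -4272
a = -1/1325 (a = 1/(-1325) = -1/1325 ≈ -0.00075472)
(-3653 + X)*(Q + a) = (-3653 - 4272)*(-1987 - 1/1325) = -7925*(-2632776/1325) = 834589992/53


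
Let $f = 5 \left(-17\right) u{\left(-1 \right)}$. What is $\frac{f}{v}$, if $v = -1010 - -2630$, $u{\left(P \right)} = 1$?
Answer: $- \frac{17}{324} \approx -0.052469$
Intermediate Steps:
$v = 1620$ ($v = -1010 + 2630 = 1620$)
$f = -85$ ($f = 5 \left(-17\right) 1 = \left(-85\right) 1 = -85$)
$\frac{f}{v} = - \frac{85}{1620} = \left(-85\right) \frac{1}{1620} = - \frac{17}{324}$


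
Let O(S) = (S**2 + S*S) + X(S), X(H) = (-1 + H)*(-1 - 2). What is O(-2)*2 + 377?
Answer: 411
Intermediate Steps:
X(H) = 3 - 3*H (X(H) = (-1 + H)*(-3) = 3 - 3*H)
O(S) = 3 - 3*S + 2*S**2 (O(S) = (S**2 + S*S) + (3 - 3*S) = (S**2 + S**2) + (3 - 3*S) = 2*S**2 + (3 - 3*S) = 3 - 3*S + 2*S**2)
O(-2)*2 + 377 = (3 - 3*(-2) + 2*(-2)**2)*2 + 377 = (3 + 6 + 2*4)*2 + 377 = (3 + 6 + 8)*2 + 377 = 17*2 + 377 = 34 + 377 = 411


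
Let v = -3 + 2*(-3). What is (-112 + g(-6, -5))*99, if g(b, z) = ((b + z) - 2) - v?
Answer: -11484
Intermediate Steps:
v = -9 (v = -3 - 6 = -9)
g(b, z) = 7 + b + z (g(b, z) = ((b + z) - 2) - 1*(-9) = (-2 + b + z) + 9 = 7 + b + z)
(-112 + g(-6, -5))*99 = (-112 + (7 - 6 - 5))*99 = (-112 - 4)*99 = -116*99 = -11484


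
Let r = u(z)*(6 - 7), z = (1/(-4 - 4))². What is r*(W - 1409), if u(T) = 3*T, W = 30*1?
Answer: 4137/64 ≈ 64.641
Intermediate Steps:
W = 30
z = 1/64 (z = (1/(-8))² = (-⅛)² = 1/64 ≈ 0.015625)
r = -3/64 (r = (3*(1/64))*(6 - 7) = (3/64)*(-1) = -3/64 ≈ -0.046875)
r*(W - 1409) = -3*(30 - 1409)/64 = -3/64*(-1379) = 4137/64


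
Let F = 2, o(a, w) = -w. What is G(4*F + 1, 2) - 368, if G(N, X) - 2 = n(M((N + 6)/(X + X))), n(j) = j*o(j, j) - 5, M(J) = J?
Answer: -6161/16 ≈ -385.06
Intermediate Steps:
n(j) = -5 - j² (n(j) = j*(-j) - 5 = -j² - 5 = -5 - j²)
G(N, X) = -3 - (6 + N)²/(4*X²) (G(N, X) = 2 + (-5 - ((N + 6)/(X + X))²) = 2 + (-5 - ((6 + N)/((2*X)))²) = 2 + (-5 - ((6 + N)*(1/(2*X)))²) = 2 + (-5 - ((6 + N)/(2*X))²) = 2 + (-5 - (6 + N)²/(4*X²)) = -3 - (6 + N)²/(4*X²))
G(4*F + 1, 2) - 368 = (-3 - ¼*(6 + (4*2 + 1))²/2²) - 368 = (-3 - ¼*¼*(6 + (8 + 1))²) - 368 = (-3 - ¼*¼*(6 + 9)²) - 368 = (-3 - ¼*¼*15²) - 368 = (-3 - ¼*¼*225) - 368 = (-3 - 225/16) - 368 = -273/16 - 368 = -6161/16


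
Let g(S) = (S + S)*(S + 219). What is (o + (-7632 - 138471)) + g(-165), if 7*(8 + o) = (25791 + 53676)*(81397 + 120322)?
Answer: 2289836608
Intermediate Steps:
o = 2290000531 (o = -8 + ((25791 + 53676)*(81397 + 120322))/7 = -8 + (79467*201719)/7 = -8 + (1/7)*16030003773 = -8 + 2290000539 = 2290000531)
g(S) = 2*S*(219 + S) (g(S) = (2*S)*(219 + S) = 2*S*(219 + S))
(o + (-7632 - 138471)) + g(-165) = (2290000531 + (-7632 - 138471)) + 2*(-165)*(219 - 165) = (2290000531 - 146103) + 2*(-165)*54 = 2289854428 - 17820 = 2289836608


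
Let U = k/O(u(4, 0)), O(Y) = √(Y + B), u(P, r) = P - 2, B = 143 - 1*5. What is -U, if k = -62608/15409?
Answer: 4472*√35/77045 ≈ 0.34339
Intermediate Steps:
B = 138 (B = 143 - 5 = 138)
u(P, r) = -2 + P
k = -62608/15409 (k = -62608*1/15409 = -62608/15409 ≈ -4.0631)
O(Y) = √(138 + Y) (O(Y) = √(Y + 138) = √(138 + Y))
U = -4472*√35/77045 (U = -62608/(15409*√(138 + (-2 + 4))) = -62608/(15409*√(138 + 2)) = -62608*√35/70/15409 = -4472*√35/77045 ≈ -0.34339)
-U = -(-4472)*√35/77045 = 4472*√35/77045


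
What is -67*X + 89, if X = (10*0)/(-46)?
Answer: 89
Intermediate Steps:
X = 0 (X = 0*(-1/46) = 0)
-67*X + 89 = -67*0 + 89 = 0 + 89 = 89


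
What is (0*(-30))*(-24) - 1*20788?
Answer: -20788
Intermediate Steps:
(0*(-30))*(-24) - 1*20788 = 0*(-24) - 20788 = 0 - 20788 = -20788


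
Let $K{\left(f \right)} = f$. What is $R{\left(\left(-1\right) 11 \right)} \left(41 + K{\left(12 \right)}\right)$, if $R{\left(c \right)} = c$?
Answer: $-583$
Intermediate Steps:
$R{\left(\left(-1\right) 11 \right)} \left(41 + K{\left(12 \right)}\right) = \left(-1\right) 11 \left(41 + 12\right) = \left(-11\right) 53 = -583$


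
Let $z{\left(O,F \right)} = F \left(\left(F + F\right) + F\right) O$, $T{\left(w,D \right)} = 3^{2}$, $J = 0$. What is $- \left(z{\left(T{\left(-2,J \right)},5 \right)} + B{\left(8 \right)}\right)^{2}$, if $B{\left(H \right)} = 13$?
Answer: $-473344$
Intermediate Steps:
$T{\left(w,D \right)} = 9$
$z{\left(O,F \right)} = 3 O F^{2}$ ($z{\left(O,F \right)} = F \left(2 F + F\right) O = F 3 F O = 3 F^{2} O = 3 O F^{2}$)
$- \left(z{\left(T{\left(-2,J \right)},5 \right)} + B{\left(8 \right)}\right)^{2} = - \left(3 \cdot 9 \cdot 5^{2} + 13\right)^{2} = - \left(3 \cdot 9 \cdot 25 + 13\right)^{2} = - \left(675 + 13\right)^{2} = - 688^{2} = \left(-1\right) 473344 = -473344$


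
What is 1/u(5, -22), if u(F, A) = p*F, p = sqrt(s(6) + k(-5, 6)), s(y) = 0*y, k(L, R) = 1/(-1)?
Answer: -I/5 ≈ -0.2*I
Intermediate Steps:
k(L, R) = -1
s(y) = 0
p = I (p = sqrt(0 - 1) = sqrt(-1) = I ≈ 1.0*I)
u(F, A) = I*F
1/u(5, -22) = 1/(I*5) = 1/(5*I) = -I/5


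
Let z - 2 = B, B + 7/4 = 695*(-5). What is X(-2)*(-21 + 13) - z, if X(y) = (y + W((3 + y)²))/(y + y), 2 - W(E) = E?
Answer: 13891/4 ≈ 3472.8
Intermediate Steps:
W(E) = 2 - E
B = -13907/4 (B = -7/4 + 695*(-5) = -7/4 - 3475 = -13907/4 ≈ -3476.8)
z = -13899/4 (z = 2 - 13907/4 = -13899/4 ≈ -3474.8)
X(y) = (2 + y - (3 + y)²)/(2*y) (X(y) = (y + (2 - (3 + y)²))/(y + y) = (2 + y - (3 + y)²)/((2*y)) = (2 + y - (3 + y)²)*(1/(2*y)) = (2 + y - (3 + y)²)/(2*y))
X(-2)*(-21 + 13) - z = ((½)*(2 - 2 - (3 - 2)²)/(-2))*(-21 + 13) - 1*(-13899/4) = ((½)*(-½)*(2 - 2 - 1*1²))*(-8) + 13899/4 = ((½)*(-½)*(2 - 2 - 1*1))*(-8) + 13899/4 = ((½)*(-½)*(2 - 2 - 1))*(-8) + 13899/4 = ((½)*(-½)*(-1))*(-8) + 13899/4 = (¼)*(-8) + 13899/4 = -2 + 13899/4 = 13891/4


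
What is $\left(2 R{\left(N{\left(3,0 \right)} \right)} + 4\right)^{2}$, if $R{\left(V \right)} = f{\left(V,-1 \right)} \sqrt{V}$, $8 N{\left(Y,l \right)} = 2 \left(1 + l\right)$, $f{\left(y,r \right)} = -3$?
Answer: $1$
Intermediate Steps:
$N{\left(Y,l \right)} = \frac{1}{4} + \frac{l}{4}$ ($N{\left(Y,l \right)} = \frac{2 \left(1 + l\right)}{8} = \frac{2 + 2 l}{8} = \frac{1}{4} + \frac{l}{4}$)
$R{\left(V \right)} = - 3 \sqrt{V}$
$\left(2 R{\left(N{\left(3,0 \right)} \right)} + 4\right)^{2} = \left(2 \left(- 3 \sqrt{\frac{1}{4} + \frac{1}{4} \cdot 0}\right) + 4\right)^{2} = \left(2 \left(- 3 \sqrt{\frac{1}{4} + 0}\right) + 4\right)^{2} = \left(2 \left(- \frac{3}{2}\right) + 4\right)^{2} = \left(-3 + 4\right)^{2} = 1^{2} = 1$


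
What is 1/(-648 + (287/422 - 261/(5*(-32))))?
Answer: -33760/21798449 ≈ -0.0015487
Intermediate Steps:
1/(-648 + (287/422 - 261/(5*(-32)))) = 1/(-648 + (287*(1/422) - 261/(-160))) = 1/(-648 + (287/422 - 261*(-1/160))) = 1/(-648 + (287/422 + 261/160)) = 1/(-648 + 78031/33760) = 1/(-21798449/33760) = -33760/21798449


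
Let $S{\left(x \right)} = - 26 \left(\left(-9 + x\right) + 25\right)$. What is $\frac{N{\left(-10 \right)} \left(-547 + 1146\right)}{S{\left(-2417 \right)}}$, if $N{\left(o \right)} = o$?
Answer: $- \frac{2995}{31213} \approx -0.095954$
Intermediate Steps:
$S{\left(x \right)} = -416 - 26 x$ ($S{\left(x \right)} = - 26 \left(16 + x\right) = -416 - 26 x$)
$\frac{N{\left(-10 \right)} \left(-547 + 1146\right)}{S{\left(-2417 \right)}} = \frac{\left(-10\right) \left(-547 + 1146\right)}{-416 - -62842} = \frac{\left(-10\right) 599}{-416 + 62842} = - \frac{5990}{62426} = \left(-5990\right) \frac{1}{62426} = - \frac{2995}{31213}$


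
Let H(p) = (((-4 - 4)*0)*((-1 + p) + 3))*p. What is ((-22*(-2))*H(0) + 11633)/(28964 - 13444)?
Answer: 11633/15520 ≈ 0.74955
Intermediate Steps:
H(p) = 0 (H(p) = ((-8*0)*(2 + p))*p = (0*(2 + p))*p = 0*p = 0)
((-22*(-2))*H(0) + 11633)/(28964 - 13444) = (-22*(-2)*0 + 11633)/(28964 - 13444) = (44*0 + 11633)/15520 = (0 + 11633)*(1/15520) = 11633*(1/15520) = 11633/15520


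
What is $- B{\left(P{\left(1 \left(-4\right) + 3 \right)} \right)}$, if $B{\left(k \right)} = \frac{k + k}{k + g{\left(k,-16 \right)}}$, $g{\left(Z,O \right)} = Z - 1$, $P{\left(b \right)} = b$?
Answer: $- \frac{2}{3} \approx -0.66667$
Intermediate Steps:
$g{\left(Z,O \right)} = -1 + Z$
$B{\left(k \right)} = \frac{2 k}{-1 + 2 k}$ ($B{\left(k \right)} = \frac{k + k}{k + \left(-1 + k\right)} = \frac{2 k}{-1 + 2 k}$)
$- B{\left(P{\left(1 \left(-4\right) + 3 \right)} \right)} = - \frac{2 \left(1 \left(-4\right) + 3\right)}{-1 + 2 \left(1 \left(-4\right) + 3\right)} = - \frac{2 \left(-4 + 3\right)}{-1 + 2 \left(-4 + 3\right)} = - \frac{2 \left(-1\right)}{-1 + 2 \left(-1\right)} = - \frac{2 \left(-1\right)}{-1 - 2} = - \frac{2 \left(-1\right)}{-3} = - \frac{2 \left(-1\right) \left(-1\right)}{3} = \left(-1\right) \frac{2}{3} = - \frac{2}{3}$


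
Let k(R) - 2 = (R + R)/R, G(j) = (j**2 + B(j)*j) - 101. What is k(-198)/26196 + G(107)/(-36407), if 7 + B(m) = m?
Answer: -144355945/238429443 ≈ -0.60544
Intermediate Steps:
B(m) = -7 + m
G(j) = -101 + j**2 + j*(-7 + j) (G(j) = (j**2 + (-7 + j)*j) - 101 = (j**2 + j*(-7 + j)) - 101 = -101 + j**2 + j*(-7 + j))
k(R) = 4 (k(R) = 2 + (R + R)/R = 2 + (2*R)/R = 2 + 2 = 4)
k(-198)/26196 + G(107)/(-36407) = 4/26196 + (-101 + 107**2 + 107*(-7 + 107))/(-36407) = 4*(1/26196) + (-101 + 11449 + 107*100)*(-1/36407) = 1/6549 + (-101 + 11449 + 10700)*(-1/36407) = 1/6549 + 22048*(-1/36407) = 1/6549 - 22048/36407 = -144355945/238429443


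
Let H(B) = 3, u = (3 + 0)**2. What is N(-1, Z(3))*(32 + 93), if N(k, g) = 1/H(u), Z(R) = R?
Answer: 125/3 ≈ 41.667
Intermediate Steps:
u = 9 (u = 3**2 = 9)
N(k, g) = 1/3
N(-1, Z(3))*(32 + 93) = (32 + 93)/3 = (1/3)*125 = 125/3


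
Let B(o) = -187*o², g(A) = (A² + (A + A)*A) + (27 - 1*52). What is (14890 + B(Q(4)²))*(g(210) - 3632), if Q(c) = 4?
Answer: -4242903426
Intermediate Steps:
g(A) = -25 + 3*A² (g(A) = (A² + (2*A)*A) + (27 - 52) = (A² + 2*A²) - 25 = 3*A² - 25 = -25 + 3*A²)
(14890 + B(Q(4)²))*(g(210) - 3632) = (14890 - 187*(4²)²)*((-25 + 3*210²) - 3632) = (14890 - 187*16²)*((-25 + 3*44100) - 3632) = (14890 - 187*256)*((-25 + 132300) - 3632) = (14890 - 47872)*(132275 - 3632) = -32982*128643 = -4242903426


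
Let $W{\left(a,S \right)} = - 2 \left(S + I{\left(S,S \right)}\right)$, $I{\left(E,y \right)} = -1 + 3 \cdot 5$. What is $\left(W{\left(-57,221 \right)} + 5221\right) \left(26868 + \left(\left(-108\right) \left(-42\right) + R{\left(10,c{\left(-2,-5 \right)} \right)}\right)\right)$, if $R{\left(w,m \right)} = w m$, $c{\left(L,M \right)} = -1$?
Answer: $149152894$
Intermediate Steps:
$I{\left(E,y \right)} = 14$ ($I{\left(E,y \right)} = -1 + 15 = 14$)
$R{\left(w,m \right)} = m w$
$W{\left(a,S \right)} = -28 - 2 S$ ($W{\left(a,S \right)} = - 2 \left(S + 14\right) = - 2 \left(14 + S\right) = -28 - 2 S$)
$\left(W{\left(-57,221 \right)} + 5221\right) \left(26868 + \left(\left(-108\right) \left(-42\right) + R{\left(10,c{\left(-2,-5 \right)} \right)}\right)\right) = \left(\left(-28 - 442\right) + 5221\right) \left(26868 - -4526\right) = \left(\left(-28 - 442\right) + 5221\right) \left(26868 + \left(4536 - 10\right)\right) = \left(-470 + 5221\right) \left(26868 + 4526\right) = 4751 \cdot 31394 = 149152894$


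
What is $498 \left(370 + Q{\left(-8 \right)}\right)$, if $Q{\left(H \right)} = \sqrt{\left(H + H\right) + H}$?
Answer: $184260 + 996 i \sqrt{6} \approx 1.8426 \cdot 10^{5} + 2439.7 i$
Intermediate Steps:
$Q{\left(H \right)} = \sqrt{3} \sqrt{H}$ ($Q{\left(H \right)} = \sqrt{2 H + H} = \sqrt{3 H} = \sqrt{3} \sqrt{H}$)
$498 \left(370 + Q{\left(-8 \right)}\right) = 498 \left(370 + \sqrt{3} \sqrt{-8}\right) = 498 \left(370 + \sqrt{3} \cdot 2 i \sqrt{2}\right) = 498 \left(370 + 2 i \sqrt{6}\right) = 184260 + 996 i \sqrt{6}$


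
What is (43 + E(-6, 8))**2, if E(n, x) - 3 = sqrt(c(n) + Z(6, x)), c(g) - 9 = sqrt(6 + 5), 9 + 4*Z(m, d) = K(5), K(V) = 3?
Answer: (92 + sqrt(2)*sqrt(15 + 2*sqrt(11)))**2/4 ≈ 2429.4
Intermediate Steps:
Z(m, d) = -3/2 (Z(m, d) = -9/4 + (1/4)*3 = -9/4 + 3/4 = -3/2)
c(g) = 9 + sqrt(11) (c(g) = 9 + sqrt(6 + 5) = 9 + sqrt(11))
E(n, x) = 3 + sqrt(15/2 + sqrt(11)) (E(n, x) = 3 + sqrt((9 + sqrt(11)) - 3/2) = 3 + sqrt(15/2 + sqrt(11)))
(43 + E(-6, 8))**2 = (43 + (3 + sqrt(30 + 4*sqrt(11))/2))**2 = (46 + sqrt(30 + 4*sqrt(11))/2)**2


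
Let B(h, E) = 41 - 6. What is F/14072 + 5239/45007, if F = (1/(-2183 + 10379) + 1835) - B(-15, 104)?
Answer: 1268214727375/5190842378784 ≈ 0.24432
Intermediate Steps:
B(h, E) = 35
F = 14752801/8196 (F = (1/(-2183 + 10379) + 1835) - 1*35 = (1/8196 + 1835) - 35 = 15039661/8196 - 35 = 14752801/8196 ≈ 1800.0)
F/14072 + 5239/45007 = (14752801/8196)/14072 + 5239/45007 = (14752801/8196)*(1/14072) + 5239*(1/45007) = 14752801/115334112 + 5239/45007 = 1268214727375/5190842378784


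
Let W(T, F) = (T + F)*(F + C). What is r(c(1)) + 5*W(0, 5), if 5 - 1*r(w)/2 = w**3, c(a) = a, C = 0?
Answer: 133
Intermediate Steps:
W(T, F) = F*(F + T) (W(T, F) = (T + F)*(F + 0) = (F + T)*F = F*(F + T))
r(w) = 10 - 2*w**3
r(c(1)) + 5*W(0, 5) = (10 - 2*1**3) + 5*(5*(5 + 0)) = (10 - 2*1) + 5*(5*5) = (10 - 2) + 5*25 = 8 + 125 = 133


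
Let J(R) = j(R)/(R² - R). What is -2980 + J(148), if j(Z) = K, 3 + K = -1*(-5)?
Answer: -32416439/10878 ≈ -2980.0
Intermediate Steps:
K = 2 (K = -3 - 1*(-5) = -3 + 5 = 2)
j(Z) = 2
J(R) = 2/(R² - R)
-2980 + J(148) = -2980 + 2/(148*(-1 + 148)) = -2980 + 2*(1/148)/147 = -2980 + 2*(1/148)*(1/147) = -2980 + 1/10878 = -32416439/10878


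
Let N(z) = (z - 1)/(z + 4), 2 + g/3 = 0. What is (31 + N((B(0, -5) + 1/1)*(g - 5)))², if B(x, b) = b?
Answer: 2343961/2304 ≈ 1017.3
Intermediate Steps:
g = -6 (g = -6 + 3*0 = -6 + 0 = -6)
N(z) = (-1 + z)/(4 + z)
(31 + N((B(0, -5) + 1/1)*(g - 5)))² = (31 + (-1 + (-5 + 1/1)*(-6 - 5))/(4 + (-5 + 1/1)*(-6 - 5)))² = (31 + (-1 + (-5 + 1)*(-11))/(4 + (-5 + 1)*(-11)))² = (31 + (-1 - 4*(-11))/(4 - 4*(-11)))² = (31 + (-1 + 44)/(4 + 44))² = (31 + 43/48)² = (1531/48)² = 2343961/2304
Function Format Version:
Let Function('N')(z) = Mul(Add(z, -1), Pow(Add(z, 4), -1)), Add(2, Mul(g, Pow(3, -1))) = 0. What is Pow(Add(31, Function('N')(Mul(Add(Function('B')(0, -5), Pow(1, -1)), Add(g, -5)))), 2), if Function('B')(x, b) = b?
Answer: Rational(2343961, 2304) ≈ 1017.3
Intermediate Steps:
g = -6 (g = Add(-6, Mul(3, 0)) = Add(-6, 0) = -6)
Function('N')(z) = Mul(Pow(Add(4, z), -1), Add(-1, z)) (Function('N')(z) = Mul(Add(-1, z), Pow(Add(4, z), -1)) = Mul(Pow(Add(4, z), -1), Add(-1, z)))
Pow(Add(31, Function('N')(Mul(Add(Function('B')(0, -5), Pow(1, -1)), Add(g, -5)))), 2) = Pow(Add(31, Mul(Pow(Add(4, Mul(Add(-5, Pow(1, -1)), Add(-6, -5))), -1), Add(-1, Mul(Add(-5, Pow(1, -1)), Add(-6, -5))))), 2) = Pow(Add(31, Mul(Pow(Add(4, Mul(Add(-5, 1), -11)), -1), Add(-1, Mul(Add(-5, 1), -11)))), 2) = Pow(Add(31, Mul(Pow(Add(4, Mul(-4, -11)), -1), Add(-1, Mul(-4, -11)))), 2) = Pow(Add(31, Mul(Pow(Add(4, 44), -1), Add(-1, 44))), 2) = Pow(Add(31, Mul(Pow(48, -1), 43)), 2) = Pow(Add(31, Mul(Rational(1, 48), 43)), 2) = Pow(Add(31, Rational(43, 48)), 2) = Pow(Rational(1531, 48), 2) = Rational(2343961, 2304)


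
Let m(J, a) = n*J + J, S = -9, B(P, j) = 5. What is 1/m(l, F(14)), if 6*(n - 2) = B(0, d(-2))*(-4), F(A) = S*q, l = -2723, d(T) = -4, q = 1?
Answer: 3/2723 ≈ 0.0011017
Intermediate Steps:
F(A) = -9 (F(A) = -9*1 = -9)
n = -4/3 (n = 2 + (5*(-4))/6 = 2 + (1/6)*(-20) = 2 - 10/3 = -4/3 ≈ -1.3333)
m(J, a) = -J/3 (m(J, a) = -4*J/3 + J = -J/3)
1/m(l, F(14)) = 1/(-1/3*(-2723)) = 1/(2723/3) = 3/2723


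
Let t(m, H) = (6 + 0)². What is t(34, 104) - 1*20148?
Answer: -20112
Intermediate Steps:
t(m, H) = 36 (t(m, H) = 6² = 36)
t(34, 104) - 1*20148 = 36 - 1*20148 = 36 - 20148 = -20112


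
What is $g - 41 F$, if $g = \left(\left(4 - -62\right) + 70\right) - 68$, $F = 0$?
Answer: $68$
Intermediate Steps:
$g = 68$ ($g = \left(\left(4 + 62\right) + 70\right) - 68 = \left(66 + 70\right) - 68 = 136 - 68 = 68$)
$g - 41 F = 68 - 41 \cdot 0 = 68 - 0 = 68 + 0 = 68$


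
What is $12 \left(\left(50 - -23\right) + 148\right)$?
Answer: $2652$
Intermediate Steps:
$12 \left(\left(50 - -23\right) + 148\right) = 12 \left(\left(50 + 23\right) + 148\right) = 12 \left(73 + 148\right) = 12 \cdot 221 = 2652$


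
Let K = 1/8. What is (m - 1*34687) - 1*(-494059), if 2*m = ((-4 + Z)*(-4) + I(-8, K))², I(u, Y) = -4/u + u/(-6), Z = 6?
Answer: 33076153/72 ≈ 4.5939e+5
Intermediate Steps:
K = ⅛ ≈ 0.12500
I(u, Y) = -4/u - u/6 (I(u, Y) = -4/u + u*(-⅙) = -4/u - u/6)
m = 1369/72 (m = ((-4 + 6)*(-4) + (-4/(-8) - ⅙*(-8)))²/2 = (2*(-4) + (-4*(-⅛) + 4/3))²/2 = (-8 + (½ + 4/3))²/2 = (-8 + 11/6)²/2 = (-37/6)²/2 = (½)*(1369/36) = 1369/72 ≈ 19.014)
(m - 1*34687) - 1*(-494059) = (1369/72 - 1*34687) - 1*(-494059) = (1369/72 - 34687) + 494059 = -2496095/72 + 494059 = 33076153/72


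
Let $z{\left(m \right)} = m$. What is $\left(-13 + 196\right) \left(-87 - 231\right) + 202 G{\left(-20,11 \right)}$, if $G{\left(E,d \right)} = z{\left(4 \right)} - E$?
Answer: $-53346$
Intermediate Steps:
$G{\left(E,d \right)} = 4 - E$
$\left(-13 + 196\right) \left(-87 - 231\right) + 202 G{\left(-20,11 \right)} = \left(-13 + 196\right) \left(-87 - 231\right) + 202 \left(4 - -20\right) = 183 \left(-318\right) + 202 \left(4 + 20\right) = -58194 + 202 \cdot 24 = -58194 + 4848 = -53346$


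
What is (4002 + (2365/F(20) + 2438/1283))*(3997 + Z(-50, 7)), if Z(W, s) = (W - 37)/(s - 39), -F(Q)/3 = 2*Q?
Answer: 15702094204867/985344 ≈ 1.5936e+7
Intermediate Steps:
F(Q) = -6*Q
Z(W, s) = (-37 + W)/(-39 + s)
(4002 + (2365/F(20) + 2438/1283))*(3997 + Z(-50, 7)) = (4002 + (2365/((-6*20)) + 2438/1283))*(3997 + (-37 - 50)/(-39 + 7)) = (4002 + (2365/(-120) + 2438*(1/1283)))*(3997 - 87/(-32)) = (4002 + (2365*(-1/120) + 2438/1283))*(3997 - 1/32*(-87)) = (4002 + (-473/24 + 2438/1283))*(3997 + 87/32) = (4002 - 548347/30792)*(127991/32) = (122681237/30792)*(127991/32) = 15702094204867/985344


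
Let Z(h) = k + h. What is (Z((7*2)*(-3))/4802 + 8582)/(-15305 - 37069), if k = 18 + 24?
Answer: -613/3741 ≈ -0.16386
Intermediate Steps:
k = 42
Z(h) = 42 + h
(Z((7*2)*(-3))/4802 + 8582)/(-15305 - 37069) = ((42 + (7*2)*(-3))/4802 + 8582)/(-15305 - 37069) = ((42 + 14*(-3))*(1/4802) + 8582)/(-52374) = ((42 - 42)*(1/4802) + 8582)*(-1/52374) = (0*(1/4802) + 8582)*(-1/52374) = (0 + 8582)*(-1/52374) = 8582*(-1/52374) = -613/3741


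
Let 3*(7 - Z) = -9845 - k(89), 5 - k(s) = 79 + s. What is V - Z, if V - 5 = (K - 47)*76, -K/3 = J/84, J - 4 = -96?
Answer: -137584/21 ≈ -6551.6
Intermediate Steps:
J = -92 (J = 4 - 96 = -92)
k(s) = -74 - s (k(s) = 5 - (79 + s) = 5 + (-79 - s) = -74 - s)
K = 23/7 (K = -(-276)/84 = -3*(-23/21) = 23/7 ≈ 3.2857)
V = -23221/7 (V = 5 + (23/7 - 47)*76 = 5 - 306/7*76 = 5 - 23256/7 = -23221/7 ≈ -3317.3)
Z = 9703/3 (Z = 7 - (-9845 - (-74 - 1*89))/3 = 7 - (-9845 - (-74 - 89))/3 = 7 - (-9845 - 1*(-163))/3 = 7 - (-9845 + 163)/3 = 7 - ⅓*(-9682) = 7 + 9682/3 = 9703/3 ≈ 3234.3)
V - Z = -23221/7 - 1*9703/3 = -23221/7 - 9703/3 = -137584/21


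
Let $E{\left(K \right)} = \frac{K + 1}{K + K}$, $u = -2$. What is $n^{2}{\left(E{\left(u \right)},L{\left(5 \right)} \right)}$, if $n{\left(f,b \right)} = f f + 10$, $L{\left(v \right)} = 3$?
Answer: $\frac{25921}{256} \approx 101.25$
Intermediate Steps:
$E{\left(K \right)} = \frac{1 + K}{2 K}$
$n{\left(f,b \right)} = 10 + f^{2}$ ($n{\left(f,b \right)} = f^{2} + 10 = 10 + f^{2}$)
$n^{2}{\left(E{\left(u \right)},L{\left(5 \right)} \right)} = \left(10 + \left(\frac{1 - 2}{2 \left(-2\right)}\right)^{2}\right)^{2} = \left(10 + \left(\frac{1}{2} \left(- \frac{1}{2}\right) \left(-1\right)\right)^{2}\right)^{2} = \left(10 + \left(\frac{1}{4}\right)^{2}\right)^{2} = \left(10 + \frac{1}{16}\right)^{2} = \left(\frac{161}{16}\right)^{2} = \frac{25921}{256}$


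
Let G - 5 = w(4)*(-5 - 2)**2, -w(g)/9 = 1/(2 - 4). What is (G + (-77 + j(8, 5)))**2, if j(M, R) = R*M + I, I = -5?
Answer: 134689/4 ≈ 33672.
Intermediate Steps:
w(g) = 9/2 (w(g) = -9/(2 - 4) = -9/(-2) = -9*(-1/2) = 9/2)
j(M, R) = -5 + M*R (j(M, R) = R*M - 5 = M*R - 5 = -5 + M*R)
G = 451/2 (G = 5 + 9*(-5 - 2)**2/2 = 5 + (9/2)*(-7)**2 = 5 + (9/2)*49 = 5 + 441/2 = 451/2 ≈ 225.50)
(G + (-77 + j(8, 5)))**2 = (451/2 + (-77 + (-5 + 8*5)))**2 = (451/2 + (-77 + (-5 + 40)))**2 = (451/2 + (-77 + 35))**2 = (451/2 - 42)**2 = (367/2)**2 = 134689/4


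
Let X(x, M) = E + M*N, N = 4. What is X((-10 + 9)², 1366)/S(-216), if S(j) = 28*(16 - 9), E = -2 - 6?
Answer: 1364/49 ≈ 27.837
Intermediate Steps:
E = -8
S(j) = 196 (S(j) = 28*7 = 196)
X(x, M) = -8 + 4*M (X(x, M) = -8 + M*4 = -8 + 4*M)
X((-10 + 9)², 1366)/S(-216) = (-8 + 4*1366)/196 = (-8 + 5464)*(1/196) = 5456*(1/196) = 1364/49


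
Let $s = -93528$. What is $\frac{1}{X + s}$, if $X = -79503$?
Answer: $- \frac{1}{173031} \approx -5.7793 \cdot 10^{-6}$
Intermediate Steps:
$\frac{1}{X + s} = \frac{1}{-79503 - 93528} = \frac{1}{-173031} = - \frac{1}{173031}$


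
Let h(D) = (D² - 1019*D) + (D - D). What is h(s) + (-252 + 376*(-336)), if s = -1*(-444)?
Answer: -381888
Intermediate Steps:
s = 444
h(D) = D² - 1019*D (h(D) = (D² - 1019*D) + 0 = D² - 1019*D)
h(s) + (-252 + 376*(-336)) = 444*(-1019 + 444) + (-252 + 376*(-336)) = 444*(-575) + (-252 - 126336) = -255300 - 126588 = -381888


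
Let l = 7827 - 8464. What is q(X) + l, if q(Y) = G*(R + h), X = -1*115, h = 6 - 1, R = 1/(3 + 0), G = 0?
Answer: -637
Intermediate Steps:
R = ⅓ (R = 1/3 = ⅓ ≈ 0.33333)
h = 5
l = -637
X = -115
q(Y) = 0 (q(Y) = 0*(⅓ + 5) = 0*(16/3) = 0)
q(X) + l = 0 - 637 = -637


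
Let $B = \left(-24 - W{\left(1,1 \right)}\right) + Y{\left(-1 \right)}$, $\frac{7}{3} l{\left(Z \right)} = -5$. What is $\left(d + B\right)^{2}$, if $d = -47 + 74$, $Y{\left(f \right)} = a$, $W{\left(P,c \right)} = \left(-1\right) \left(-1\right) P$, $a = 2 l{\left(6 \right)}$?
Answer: $\frac{256}{49} \approx 5.2245$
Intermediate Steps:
$l{\left(Z \right)} = - \frac{15}{7}$ ($l{\left(Z \right)} = \frac{3}{7} \left(-5\right) = - \frac{15}{7}$)
$a = - \frac{30}{7}$ ($a = 2 \left(- \frac{15}{7}\right) = - \frac{30}{7} \approx -4.2857$)
$W{\left(P,c \right)} = P$ ($W{\left(P,c \right)} = 1 P = P$)
$Y{\left(f \right)} = - \frac{30}{7}$
$d = 27$
$B = - \frac{205}{7}$ ($B = \left(-24 - 1\right) - \frac{30}{7} = -25 - \frac{30}{7} = - \frac{205}{7} \approx -29.286$)
$\left(d + B\right)^{2} = \left(27 - \frac{205}{7}\right)^{2} = \left(- \frac{16}{7}\right)^{2} = \frac{256}{49}$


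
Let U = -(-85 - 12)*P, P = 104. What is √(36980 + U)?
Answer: 82*√7 ≈ 216.95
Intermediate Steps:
U = 10088 (U = -(-85 - 12)*104 = -(-97)*104 = -1*(-10088) = 10088)
√(36980 + U) = √(36980 + 10088) = √47068 = 82*√7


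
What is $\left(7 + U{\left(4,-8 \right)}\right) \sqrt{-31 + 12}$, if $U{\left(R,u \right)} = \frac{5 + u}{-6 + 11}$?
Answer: $\frac{32 i \sqrt{19}}{5} \approx 27.897 i$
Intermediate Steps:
$U{\left(R,u \right)} = 1 + \frac{u}{5}$ ($U{\left(R,u \right)} = \frac{5 + u}{5} = \left(5 + u\right) \frac{1}{5} = 1 + \frac{u}{5}$)
$\left(7 + U{\left(4,-8 \right)}\right) \sqrt{-31 + 12} = \left(7 + \left(1 + \frac{1}{5} \left(-8\right)\right)\right) \sqrt{-31 + 12} = \left(7 + \left(1 - \frac{8}{5}\right)\right) \sqrt{-19} = \left(7 - \frac{3}{5}\right) i \sqrt{19} = \frac{32 i \sqrt{19}}{5}$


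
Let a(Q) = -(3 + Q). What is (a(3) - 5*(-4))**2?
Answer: 196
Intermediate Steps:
a(Q) = -3 - Q
(a(3) - 5*(-4))**2 = ((-3 - 1*3) - 5*(-4))**2 = ((-3 - 3) + 20)**2 = (-6 + 20)**2 = 14**2 = 196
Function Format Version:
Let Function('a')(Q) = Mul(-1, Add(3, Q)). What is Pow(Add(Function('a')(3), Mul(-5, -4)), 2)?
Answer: 196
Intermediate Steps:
Function('a')(Q) = Add(-3, Mul(-1, Q))
Pow(Add(Function('a')(3), Mul(-5, -4)), 2) = Pow(Add(Add(-3, Mul(-1, 3)), Mul(-5, -4)), 2) = Pow(Add(Add(-3, -3), 20), 2) = Pow(Add(-6, 20), 2) = Pow(14, 2) = 196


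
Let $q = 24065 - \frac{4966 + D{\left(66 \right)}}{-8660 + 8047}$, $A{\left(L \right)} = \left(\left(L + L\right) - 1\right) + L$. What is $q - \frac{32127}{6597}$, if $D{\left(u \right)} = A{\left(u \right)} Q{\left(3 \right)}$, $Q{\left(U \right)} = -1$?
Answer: $\frac{32443229569}{1347987} \approx 24068.0$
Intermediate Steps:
$A{\left(L \right)} = -1 + 3 L$ ($A{\left(L \right)} = \left(2 L - 1\right) + L = \left(-1 + 2 L\right) + L = -1 + 3 L$)
$D{\left(u \right)} = 1 - 3 u$ ($D{\left(u \right)} = \left(-1 + 3 u\right) \left(-1\right) = 1 - 3 u$)
$q = \frac{14756614}{613}$ ($q = 24065 - \frac{4966 + \left(1 - 198\right)}{-8660 + 8047} = 24065 - \frac{4966 + \left(1 - 198\right)}{-613} = 24065 - \left(4966 - 197\right) \left(- \frac{1}{613}\right) = 24065 - 4769 \left(- \frac{1}{613}\right) = 24065 - - \frac{4769}{613} = 24065 + \frac{4769}{613} = \frac{14756614}{613} \approx 24073.0$)
$q - \frac{32127}{6597} = \frac{14756614}{613} - \frac{32127}{6597} = \frac{14756614}{613} - 32127 \cdot \frac{1}{6597} = \frac{14756614}{613} - \frac{10709}{2199} = \frac{32443229569}{1347987}$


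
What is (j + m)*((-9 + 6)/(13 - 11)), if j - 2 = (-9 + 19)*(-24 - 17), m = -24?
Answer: 648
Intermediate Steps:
j = -408 (j = 2 + (-9 + 19)*(-24 - 17) = 2 + 10*(-41) = 2 - 410 = -408)
(j + m)*((-9 + 6)/(13 - 11)) = (-408 - 24)*((-9 + 6)/(13 - 11)) = -(-1296)/2 = -432*(-3/2) = 648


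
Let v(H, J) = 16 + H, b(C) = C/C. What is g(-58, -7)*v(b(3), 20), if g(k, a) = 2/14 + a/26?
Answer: -391/182 ≈ -2.1483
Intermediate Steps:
b(C) = 1
g(k, a) = ⅐ + a/26 (g(k, a) = 2*(1/14) + a*(1/26) = ⅐ + a/26)
g(-58, -7)*v(b(3), 20) = (⅐ + (1/26)*(-7))*(16 + 1) = (⅐ - 7/26)*17 = -23/182*17 = -391/182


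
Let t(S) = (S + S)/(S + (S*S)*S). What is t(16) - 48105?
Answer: -12362983/257 ≈ -48105.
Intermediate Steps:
t(S) = 2*S/(S + S³) (t(S) = (2*S)/(S + S²*S) = (2*S)/(S + S³) = 2*S/(S + S³))
t(16) - 48105 = 2/(1 + 16²) - 48105 = 2/(1 + 256) - 48105 = 2/257 - 48105 = -12362983/257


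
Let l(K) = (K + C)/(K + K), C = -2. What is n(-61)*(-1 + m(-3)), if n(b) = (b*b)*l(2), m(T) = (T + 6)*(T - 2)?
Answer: 0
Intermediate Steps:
l(K) = (-2 + K)/(2*K) (l(K) = (K - 2)/(K + K) = (-2 + K)/((2*K)) = (-2 + K)*(1/(2*K)) = (-2 + K)/(2*K))
m(T) = (-2 + T)*(6 + T) (m(T) = (6 + T)*(-2 + T) = (-2 + T)*(6 + T))
n(b) = 0 (n(b) = (b*b)*((½)*(-2 + 2)/2) = b²*((½)*(½)*0) = b²*0 = 0)
n(-61)*(-1 + m(-3)) = 0*(-1 + (-12 + (-3)² + 4*(-3))) = 0*(-1 + (-12 + 9 - 12)) = 0*(-1 - 15) = 0*(-16) = 0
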